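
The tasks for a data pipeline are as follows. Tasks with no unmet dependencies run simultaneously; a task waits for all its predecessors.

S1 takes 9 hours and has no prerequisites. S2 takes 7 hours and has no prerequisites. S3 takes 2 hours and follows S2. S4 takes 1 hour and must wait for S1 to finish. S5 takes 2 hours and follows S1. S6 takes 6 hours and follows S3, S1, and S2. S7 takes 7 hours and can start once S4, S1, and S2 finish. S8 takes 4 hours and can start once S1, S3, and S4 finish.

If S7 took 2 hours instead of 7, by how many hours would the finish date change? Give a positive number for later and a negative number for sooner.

Critical path before the change: S1→S4→S7 = 9+1+7 = 17 giving 17 hours.
S7 is on the critical path; changing it to 2 makes that path 12 hours.
The binding chain switches to S1→S6 = 9+6 = 15; finish 15 hours.
Change in finish: 15 − 17 = -2 hours.

-2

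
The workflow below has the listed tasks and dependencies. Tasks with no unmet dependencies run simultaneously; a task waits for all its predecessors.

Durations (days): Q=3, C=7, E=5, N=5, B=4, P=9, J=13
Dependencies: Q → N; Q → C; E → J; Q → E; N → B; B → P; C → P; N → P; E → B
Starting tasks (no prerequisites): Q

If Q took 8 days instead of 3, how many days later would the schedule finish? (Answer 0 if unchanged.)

5

Actual critical path: Q→E→B→P = 3+5+4+9 = 21 ⇒ 21 days.
Q lies on that path, so at 8 days the path becomes 26 days.
The critical path is still Q→E→B→P; finish is now 26 days.
Change in finish: 26 − 21 = +5 days.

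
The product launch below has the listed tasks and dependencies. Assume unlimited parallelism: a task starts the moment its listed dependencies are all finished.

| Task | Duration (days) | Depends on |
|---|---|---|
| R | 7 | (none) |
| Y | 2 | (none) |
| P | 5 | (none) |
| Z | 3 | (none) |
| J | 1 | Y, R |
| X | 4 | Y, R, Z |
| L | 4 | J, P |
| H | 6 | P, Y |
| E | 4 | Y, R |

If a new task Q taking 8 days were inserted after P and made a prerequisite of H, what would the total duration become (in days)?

19

Originally the product launch takes 12 days.
With Q inserted, H now waits for max(P, Y, Q).
New critical path: P→Q→H = 5+8+6 = 19 ⇒ 19 days.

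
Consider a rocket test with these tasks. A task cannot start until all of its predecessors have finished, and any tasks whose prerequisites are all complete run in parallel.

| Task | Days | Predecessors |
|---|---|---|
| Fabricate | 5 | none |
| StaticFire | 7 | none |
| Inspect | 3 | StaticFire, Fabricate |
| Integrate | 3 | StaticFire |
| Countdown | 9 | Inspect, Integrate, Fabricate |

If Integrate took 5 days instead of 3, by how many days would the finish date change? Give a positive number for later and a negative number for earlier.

2

Actual critical path: StaticFire→Integrate→Countdown = 7+3+9 = 19 ⇒ 19 days.
Integrate lies on that path, so at 5 days the path becomes 21 days.
That remains the longest chain; total 21 days.
Change in finish: 21 − 19 = +2 days.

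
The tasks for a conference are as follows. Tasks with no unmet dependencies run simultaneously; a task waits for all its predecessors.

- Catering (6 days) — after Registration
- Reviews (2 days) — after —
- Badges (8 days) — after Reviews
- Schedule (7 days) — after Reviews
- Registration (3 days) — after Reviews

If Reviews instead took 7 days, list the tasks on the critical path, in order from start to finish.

Reviews, Registration, Catering

As given, the longest chain is Reviews→Registration→Catering = 2+3+6 = 11, so the finish is 11 days.
Reviews lies on that path, so at 7 days the path becomes 16 days.
No other chain overtakes it, so the finish is 16 days.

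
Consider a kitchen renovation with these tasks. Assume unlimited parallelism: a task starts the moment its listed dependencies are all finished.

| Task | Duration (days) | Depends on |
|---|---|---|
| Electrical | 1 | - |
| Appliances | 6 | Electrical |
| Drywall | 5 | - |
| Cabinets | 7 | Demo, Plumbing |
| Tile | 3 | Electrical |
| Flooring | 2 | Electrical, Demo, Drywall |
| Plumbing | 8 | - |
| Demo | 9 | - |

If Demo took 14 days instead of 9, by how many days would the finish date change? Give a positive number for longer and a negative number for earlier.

5

The binding path is Demo→Cabinets = 9+7 = 16; finish at 16 days.
Demo is on the critical path; changing it to 14 makes that path 21 days.
The critical path is still Demo→Cabinets; finish is now 21 days.
Change in finish: 21 − 16 = +5 days.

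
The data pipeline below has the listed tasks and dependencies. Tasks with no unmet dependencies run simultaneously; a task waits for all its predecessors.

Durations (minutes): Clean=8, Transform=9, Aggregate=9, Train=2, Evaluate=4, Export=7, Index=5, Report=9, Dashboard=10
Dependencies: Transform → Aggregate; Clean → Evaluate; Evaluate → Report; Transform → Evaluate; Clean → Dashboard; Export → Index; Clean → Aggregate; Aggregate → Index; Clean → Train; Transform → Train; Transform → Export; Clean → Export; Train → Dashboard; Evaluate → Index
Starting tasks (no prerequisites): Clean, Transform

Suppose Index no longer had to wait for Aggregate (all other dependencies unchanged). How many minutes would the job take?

Original critical path: Transform→Aggregate→Index = 9+9+5 = 23 ⇒ 23 minutes.
Without Aggregate→Index, Index's earliest start moves from 18 to 16.
After: Transform→Evaluate→Report = 9+4+9 = 22 → 22 minutes.

22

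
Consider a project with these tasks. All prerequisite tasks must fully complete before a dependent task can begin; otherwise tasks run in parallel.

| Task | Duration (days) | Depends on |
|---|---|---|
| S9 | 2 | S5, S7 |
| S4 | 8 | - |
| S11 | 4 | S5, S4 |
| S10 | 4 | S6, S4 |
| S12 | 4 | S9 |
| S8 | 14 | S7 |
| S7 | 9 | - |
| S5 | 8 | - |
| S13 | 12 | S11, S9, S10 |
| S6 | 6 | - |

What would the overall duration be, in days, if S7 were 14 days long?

28

As given, the longest chain is S4→S10→S13 = 8+4+12 = 24, so the finish is 24 days.
S7 has 1 day of float (longest path through it is 23).
Now S7→S8 = 14+14 = 28 is longest, so the finish becomes 28 days.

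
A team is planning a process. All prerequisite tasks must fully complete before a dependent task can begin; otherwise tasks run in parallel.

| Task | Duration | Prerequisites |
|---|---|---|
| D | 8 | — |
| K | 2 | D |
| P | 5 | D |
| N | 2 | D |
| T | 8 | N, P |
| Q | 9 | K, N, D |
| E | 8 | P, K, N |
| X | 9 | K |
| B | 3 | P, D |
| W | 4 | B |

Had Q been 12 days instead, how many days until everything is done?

22

Actual critical path: D→P→T = 8+5+8 = 21 ⇒ 21 days.
Q is off the critical path — its longest chain is 19 days, giving 2 of slack.
New critical path: D→K→Q = 8+2+12 = 22 ⇒ 22 days.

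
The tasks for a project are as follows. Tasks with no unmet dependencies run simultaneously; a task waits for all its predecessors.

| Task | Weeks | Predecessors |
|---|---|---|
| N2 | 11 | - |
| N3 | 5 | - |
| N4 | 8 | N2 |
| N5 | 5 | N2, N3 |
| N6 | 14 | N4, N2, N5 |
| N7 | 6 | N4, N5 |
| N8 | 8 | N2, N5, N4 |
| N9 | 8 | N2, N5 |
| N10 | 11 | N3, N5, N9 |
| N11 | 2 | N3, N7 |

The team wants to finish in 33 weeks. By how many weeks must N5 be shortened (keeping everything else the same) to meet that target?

2

Current finish: 35 weeks; target: 33.
N5 is on every critical path, so each week cut from N5 cuts the finish by one (this holds down to a finish of 33).
Need 35 − 33 = 2 weeks off N5 → N5 becomes 3 weeks, finish becomes 33.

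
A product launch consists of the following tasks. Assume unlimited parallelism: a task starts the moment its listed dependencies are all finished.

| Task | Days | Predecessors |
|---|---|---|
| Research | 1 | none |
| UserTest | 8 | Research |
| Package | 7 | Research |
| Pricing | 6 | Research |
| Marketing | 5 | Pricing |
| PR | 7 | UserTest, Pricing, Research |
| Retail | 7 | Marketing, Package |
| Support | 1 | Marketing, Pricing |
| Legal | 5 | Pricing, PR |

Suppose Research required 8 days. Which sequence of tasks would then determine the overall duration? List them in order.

Research, UserTest, PR, Legal

As given, the longest chain is Research→UserTest→PR→Legal = 1+8+7+5 = 21, so the finish is 21 days.
Since Research is critical, the +7 change carries straight to that chain (now 28 days).
That remains the longest chain; total 28 days.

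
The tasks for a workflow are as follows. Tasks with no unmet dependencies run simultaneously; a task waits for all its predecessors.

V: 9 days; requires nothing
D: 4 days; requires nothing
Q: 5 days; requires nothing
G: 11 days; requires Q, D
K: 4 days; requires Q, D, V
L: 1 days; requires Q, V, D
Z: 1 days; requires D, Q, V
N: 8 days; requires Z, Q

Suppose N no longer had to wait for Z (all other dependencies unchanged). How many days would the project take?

Before: longest chain V→Z→N = 9+1+8 = 18, finish 18.
Without Z→N, N's earliest start moves from 10 to 5.
After: Q→G = 5+11 = 16 → 16 days.

16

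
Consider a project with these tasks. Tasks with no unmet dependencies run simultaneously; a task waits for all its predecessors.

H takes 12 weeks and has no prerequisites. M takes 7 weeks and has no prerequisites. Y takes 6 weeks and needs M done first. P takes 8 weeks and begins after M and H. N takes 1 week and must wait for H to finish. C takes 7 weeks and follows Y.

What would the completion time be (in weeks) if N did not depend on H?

20

Before: longest chain H→P = 12+8 = 20, finish 20.
Without H→N, N's earliest start moves from 12 to 0.
After: H→P = 12+8 = 20 → 20 weeks.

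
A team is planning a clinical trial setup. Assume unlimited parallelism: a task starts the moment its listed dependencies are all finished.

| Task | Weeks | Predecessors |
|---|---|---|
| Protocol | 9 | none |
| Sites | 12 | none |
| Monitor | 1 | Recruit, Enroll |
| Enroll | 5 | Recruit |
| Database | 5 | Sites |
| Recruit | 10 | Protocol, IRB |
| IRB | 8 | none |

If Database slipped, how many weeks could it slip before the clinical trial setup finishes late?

8

Protocol→Recruit→Enroll→Monitor = 9+10+5+1 = 25 sets the makespan at 25 weeks.
Database finishes as early as 17 and must finish by 25.
Slack of Database = 20 − 12 = 8 weeks.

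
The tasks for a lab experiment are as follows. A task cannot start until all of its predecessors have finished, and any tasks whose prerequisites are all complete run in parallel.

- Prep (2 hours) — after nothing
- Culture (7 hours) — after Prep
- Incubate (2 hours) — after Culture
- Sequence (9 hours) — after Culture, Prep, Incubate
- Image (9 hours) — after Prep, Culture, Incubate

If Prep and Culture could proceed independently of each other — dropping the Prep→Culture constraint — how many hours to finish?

With the dependency in place, Prep→Culture→Incubate→Sequence = 2+7+2+9 = 20 sets the finish at 20 hours.
Without Prep→Culture, Culture's earliest start moves from 2 to 0.
The longest chain is now Culture→Incubate→Sequence = 7+2+9 = 18, so the project takes 18 hours.

18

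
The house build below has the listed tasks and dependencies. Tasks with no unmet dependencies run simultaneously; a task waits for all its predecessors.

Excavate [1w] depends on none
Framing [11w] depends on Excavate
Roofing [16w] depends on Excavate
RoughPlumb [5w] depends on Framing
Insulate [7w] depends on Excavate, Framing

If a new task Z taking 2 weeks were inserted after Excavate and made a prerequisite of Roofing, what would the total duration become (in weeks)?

Originally the job takes 19 weeks.
With Z inserted, Roofing now waits for max(Excavate, Z).
New critical path: Excavate→Z→Roofing = 1+2+16 = 19 ⇒ 19 weeks.

19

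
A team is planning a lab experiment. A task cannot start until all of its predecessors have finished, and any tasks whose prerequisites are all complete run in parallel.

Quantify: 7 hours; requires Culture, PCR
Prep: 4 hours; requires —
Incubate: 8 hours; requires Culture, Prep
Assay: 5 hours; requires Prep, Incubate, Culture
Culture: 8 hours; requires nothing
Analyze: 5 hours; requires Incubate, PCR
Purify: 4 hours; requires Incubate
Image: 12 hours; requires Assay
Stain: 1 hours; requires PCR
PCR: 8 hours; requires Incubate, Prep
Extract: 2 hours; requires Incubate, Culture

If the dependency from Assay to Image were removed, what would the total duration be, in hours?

With the dependency in place, Culture→Incubate→Assay→Image = 8+8+5+12 = 33 sets the finish at 33 hours.
Without Assay→Image, Image's earliest start moves from 21 to 0.
New critical path: Culture→Incubate→PCR→Quantify = 8+8+8+7 = 31 ⇒ 31 hours.

31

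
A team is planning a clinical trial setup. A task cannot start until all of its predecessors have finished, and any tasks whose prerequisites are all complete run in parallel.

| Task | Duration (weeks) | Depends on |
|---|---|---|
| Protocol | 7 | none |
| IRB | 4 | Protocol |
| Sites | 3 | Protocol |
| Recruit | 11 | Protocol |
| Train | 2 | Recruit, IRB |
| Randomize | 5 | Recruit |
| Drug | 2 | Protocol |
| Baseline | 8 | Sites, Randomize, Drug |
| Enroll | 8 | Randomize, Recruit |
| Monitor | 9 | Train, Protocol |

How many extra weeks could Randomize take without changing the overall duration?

0

Critical path: Protocol→Recruit→Randomize→Baseline = 7+11+5+8 = 31, so the finish is 31 weeks.
Longest path through Randomize: 31 weeks (earliest finish 23, latest finish 23).
Slack of Randomize = 18 − 18 = 0 weeks.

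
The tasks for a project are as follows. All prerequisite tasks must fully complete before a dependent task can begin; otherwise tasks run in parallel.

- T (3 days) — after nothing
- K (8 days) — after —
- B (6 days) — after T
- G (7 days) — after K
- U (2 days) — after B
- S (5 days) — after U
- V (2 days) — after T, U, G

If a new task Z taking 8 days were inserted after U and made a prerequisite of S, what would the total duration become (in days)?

Originally the project takes 17 days.
With Z inserted, S now waits for max(U, Z).
New critical path: T→B→U→Z→S = 3+6+2+8+5 = 24 ⇒ 24 days.

24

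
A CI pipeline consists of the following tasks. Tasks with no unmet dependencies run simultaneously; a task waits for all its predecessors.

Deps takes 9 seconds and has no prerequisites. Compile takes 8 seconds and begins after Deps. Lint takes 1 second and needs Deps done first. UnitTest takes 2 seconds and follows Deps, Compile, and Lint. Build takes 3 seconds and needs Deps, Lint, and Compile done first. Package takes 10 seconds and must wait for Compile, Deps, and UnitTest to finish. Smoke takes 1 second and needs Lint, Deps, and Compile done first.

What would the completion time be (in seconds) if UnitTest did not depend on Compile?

27

Before: longest chain Deps→Compile→UnitTest→Package = 9+8+2+10 = 29, finish 29.
Without Compile→UnitTest, UnitTest's earliest start moves from 17 to 10.
The longest chain is now Deps→Compile→Package = 9+8+10 = 27, so the CI pipeline takes 27 seconds.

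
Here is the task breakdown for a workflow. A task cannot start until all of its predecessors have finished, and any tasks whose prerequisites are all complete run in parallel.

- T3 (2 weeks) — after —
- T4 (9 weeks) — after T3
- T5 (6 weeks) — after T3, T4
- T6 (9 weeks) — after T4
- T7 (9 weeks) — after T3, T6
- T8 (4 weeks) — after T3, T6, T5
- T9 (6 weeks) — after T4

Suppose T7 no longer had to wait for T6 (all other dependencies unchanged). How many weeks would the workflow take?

24

Before: longest chain T3→T4→T6→T7 = 2+9+9+9 = 29, finish 29.
Without T6→T7, T7's earliest start moves from 20 to 2.
The longest chain is now T3→T4→T6→T8 = 2+9+9+4 = 24, so the workflow takes 24 weeks.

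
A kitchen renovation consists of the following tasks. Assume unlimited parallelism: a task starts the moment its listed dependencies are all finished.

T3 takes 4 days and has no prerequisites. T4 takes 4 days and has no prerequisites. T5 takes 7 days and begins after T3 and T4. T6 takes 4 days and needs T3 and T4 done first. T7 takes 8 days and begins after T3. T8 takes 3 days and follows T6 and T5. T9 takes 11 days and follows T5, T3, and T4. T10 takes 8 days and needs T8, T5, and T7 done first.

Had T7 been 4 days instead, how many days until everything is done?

22

Critical path before the change: T3→T5→T8→T10 = 4+7+3+8 = 22 giving 22 days.
The longest path through T7 is only 20 days, so T7 has float 2.
No other chain overtakes it, so the finish is 22 days.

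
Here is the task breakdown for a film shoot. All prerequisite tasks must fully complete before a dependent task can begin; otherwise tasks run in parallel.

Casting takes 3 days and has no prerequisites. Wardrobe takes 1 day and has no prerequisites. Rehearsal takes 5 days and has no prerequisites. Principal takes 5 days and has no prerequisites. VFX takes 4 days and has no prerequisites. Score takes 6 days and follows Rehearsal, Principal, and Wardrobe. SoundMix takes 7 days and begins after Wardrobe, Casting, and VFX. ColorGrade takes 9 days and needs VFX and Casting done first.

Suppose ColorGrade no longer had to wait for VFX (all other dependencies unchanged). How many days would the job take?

Original critical path: VFX→ColorGrade = 4+9 = 13 ⇒ 13 days.
Without VFX→ColorGrade, ColorGrade's earliest start moves from 4 to 3.
After: Casting→ColorGrade = 3+9 = 12 → 12 days.

12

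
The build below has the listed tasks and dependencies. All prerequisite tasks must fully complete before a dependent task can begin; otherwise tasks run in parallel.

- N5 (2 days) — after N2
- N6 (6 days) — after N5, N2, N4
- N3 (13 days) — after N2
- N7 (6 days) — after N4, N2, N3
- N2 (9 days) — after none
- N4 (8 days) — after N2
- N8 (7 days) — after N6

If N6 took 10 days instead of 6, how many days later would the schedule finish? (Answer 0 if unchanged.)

4

Baseline: N2→N4→N6→N8 = 9+8+6+7 = 30 → 30 days.
N6 is on the critical path; changing it to 10 makes that path 34 days.
That remains the longest chain; total 34 days.
Change in finish: 34 − 30 = +4 days.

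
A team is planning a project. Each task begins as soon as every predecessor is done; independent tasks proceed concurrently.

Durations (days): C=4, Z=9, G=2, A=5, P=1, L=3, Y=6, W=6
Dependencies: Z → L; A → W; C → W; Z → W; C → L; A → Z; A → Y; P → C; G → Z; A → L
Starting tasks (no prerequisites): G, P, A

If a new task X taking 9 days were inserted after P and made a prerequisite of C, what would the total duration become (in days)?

Originally the schedule takes 20 days.
With X inserted, C now waits for max(P, X).
New critical path: P→X→C→W = 1+9+4+6 = 20 ⇒ 20 days.

20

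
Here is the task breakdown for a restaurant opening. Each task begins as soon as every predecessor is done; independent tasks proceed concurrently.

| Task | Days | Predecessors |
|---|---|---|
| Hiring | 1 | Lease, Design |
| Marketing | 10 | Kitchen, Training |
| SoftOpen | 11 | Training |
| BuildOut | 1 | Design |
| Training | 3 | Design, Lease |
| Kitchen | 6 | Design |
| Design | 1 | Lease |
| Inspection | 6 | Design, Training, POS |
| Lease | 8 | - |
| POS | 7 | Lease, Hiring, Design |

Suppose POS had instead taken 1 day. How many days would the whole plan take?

25

Baseline: Lease→Design→Kitchen→Marketing = 8+1+6+10 = 25 → 25 days.
The longest path through POS is only 23 days, so POS has float 2.
That remains the longest chain; total 25 days.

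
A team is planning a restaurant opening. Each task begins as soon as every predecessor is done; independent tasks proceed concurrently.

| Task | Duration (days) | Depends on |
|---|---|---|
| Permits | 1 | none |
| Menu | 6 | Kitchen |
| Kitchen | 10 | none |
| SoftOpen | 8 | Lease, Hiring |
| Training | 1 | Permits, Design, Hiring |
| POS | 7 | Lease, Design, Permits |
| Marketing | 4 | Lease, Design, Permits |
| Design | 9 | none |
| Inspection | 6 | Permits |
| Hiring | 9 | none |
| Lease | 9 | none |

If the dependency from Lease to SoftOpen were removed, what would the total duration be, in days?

17

Original critical path: Lease→SoftOpen = 9+8 = 17 ⇒ 17 days.
Dropping Lease→SoftOpen doesn't change SoftOpen's earliest start (9); another predecessor still binds.
After: Hiring→SoftOpen = 9+8 = 17 → 17 days.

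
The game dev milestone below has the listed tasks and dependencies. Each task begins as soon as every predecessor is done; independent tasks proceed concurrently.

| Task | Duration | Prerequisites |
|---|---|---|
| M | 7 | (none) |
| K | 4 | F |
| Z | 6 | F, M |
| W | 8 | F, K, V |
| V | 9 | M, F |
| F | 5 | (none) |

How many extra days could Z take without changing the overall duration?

11

The longest chain is M→V→W = 7+9+8 = 24; overall finish 24 days.
Longest path through Z: 13 days (earliest finish 13, latest finish 24).
So Z can slip 24 − 13 = 11 days.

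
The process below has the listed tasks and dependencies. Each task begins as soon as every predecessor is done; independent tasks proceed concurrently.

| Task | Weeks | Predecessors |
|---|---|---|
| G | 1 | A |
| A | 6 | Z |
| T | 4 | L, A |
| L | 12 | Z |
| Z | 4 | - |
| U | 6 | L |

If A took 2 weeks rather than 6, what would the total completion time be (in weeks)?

22

Actual critical path: Z→L→U = 4+12+6 = 22 ⇒ 22 weeks.
The longest path through A is only 14 weeks, so A has float 8.
The critical path is still Z→L→U; finish is now 22 weeks.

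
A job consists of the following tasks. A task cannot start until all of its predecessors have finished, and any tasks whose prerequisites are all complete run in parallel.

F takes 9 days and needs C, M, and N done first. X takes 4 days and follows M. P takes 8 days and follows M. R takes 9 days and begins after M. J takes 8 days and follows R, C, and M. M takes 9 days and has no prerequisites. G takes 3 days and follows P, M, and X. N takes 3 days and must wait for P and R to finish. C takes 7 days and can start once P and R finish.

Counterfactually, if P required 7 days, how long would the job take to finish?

Critical path before the change: M→R→C→F = 9+9+7+9 = 34 giving 34 days.
The longest path through P is only 33 days, so P has float 1.
That remains the longest chain; total 34 days.

34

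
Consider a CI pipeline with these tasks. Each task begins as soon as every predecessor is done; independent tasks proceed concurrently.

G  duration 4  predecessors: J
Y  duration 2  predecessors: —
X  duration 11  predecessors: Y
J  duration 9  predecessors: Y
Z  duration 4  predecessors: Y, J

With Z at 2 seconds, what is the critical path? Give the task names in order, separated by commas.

Y, J, G

As given, the longest chain is Y→J→Z = 2+9+4 = 15, so the finish is 15 seconds.
Z lies on that path, so at 2 seconds the path becomes 13 seconds.
New critical path: Y→J→G = 2+9+4 = 15 ⇒ 15 seconds.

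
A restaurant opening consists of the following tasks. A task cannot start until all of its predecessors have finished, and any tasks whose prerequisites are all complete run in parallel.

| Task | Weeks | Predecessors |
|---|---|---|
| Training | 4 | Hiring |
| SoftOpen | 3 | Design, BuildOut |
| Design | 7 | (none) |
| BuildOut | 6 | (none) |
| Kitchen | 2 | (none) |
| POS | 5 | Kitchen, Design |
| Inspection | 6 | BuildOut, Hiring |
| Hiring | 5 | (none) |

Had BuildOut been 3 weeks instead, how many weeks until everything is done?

12

As given, the longest chain is BuildOut→Inspection = 6+6 = 12, so the finish is 12 weeks.
BuildOut lies on that path, so at 3 weeks the path becomes 9 weeks.
The binding chain switches to Design→POS = 7+5 = 12; finish 12 weeks.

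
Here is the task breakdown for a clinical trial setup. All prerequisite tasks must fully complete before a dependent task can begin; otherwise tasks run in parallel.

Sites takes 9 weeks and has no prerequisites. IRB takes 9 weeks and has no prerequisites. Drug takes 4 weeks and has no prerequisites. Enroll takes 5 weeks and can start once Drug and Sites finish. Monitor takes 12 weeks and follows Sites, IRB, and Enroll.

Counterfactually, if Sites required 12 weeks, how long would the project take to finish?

Baseline: Sites→Enroll→Monitor = 9+5+12 = 26 → 26 weeks.
Since Sites is critical, the +3 change carries straight to that chain (now 29 weeks).
The critical path is still Sites→Enroll→Monitor; finish is now 29 weeks.

29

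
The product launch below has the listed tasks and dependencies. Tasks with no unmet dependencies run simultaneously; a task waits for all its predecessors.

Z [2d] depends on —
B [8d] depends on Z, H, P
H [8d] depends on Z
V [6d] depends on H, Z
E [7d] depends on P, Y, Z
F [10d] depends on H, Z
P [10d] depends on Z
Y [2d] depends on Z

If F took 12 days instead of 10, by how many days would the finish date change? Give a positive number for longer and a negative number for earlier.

Critical path before the change: Z→H→F = 2+8+10 = 20 giving 20 days.
F lies on that path, so at 12 days the path becomes 22 days.
That remains the longest chain; total 22 days.
Change in finish: 22 − 20 = +2 days.

2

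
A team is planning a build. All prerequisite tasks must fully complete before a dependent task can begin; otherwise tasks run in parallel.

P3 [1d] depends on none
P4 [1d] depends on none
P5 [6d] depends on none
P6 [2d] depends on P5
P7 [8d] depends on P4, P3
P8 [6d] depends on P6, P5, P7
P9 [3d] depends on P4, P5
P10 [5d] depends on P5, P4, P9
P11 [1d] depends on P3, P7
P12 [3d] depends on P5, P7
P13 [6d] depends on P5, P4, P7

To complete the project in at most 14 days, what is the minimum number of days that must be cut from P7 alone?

1

Current finish: 15 days; target: 14.
P7 is on every critical path, so each day cut from P7 cuts the finish by one (this holds down to a finish of 14).
Need 15 − 14 = 1 day off P7 → P7 becomes 7 days, finish becomes 14.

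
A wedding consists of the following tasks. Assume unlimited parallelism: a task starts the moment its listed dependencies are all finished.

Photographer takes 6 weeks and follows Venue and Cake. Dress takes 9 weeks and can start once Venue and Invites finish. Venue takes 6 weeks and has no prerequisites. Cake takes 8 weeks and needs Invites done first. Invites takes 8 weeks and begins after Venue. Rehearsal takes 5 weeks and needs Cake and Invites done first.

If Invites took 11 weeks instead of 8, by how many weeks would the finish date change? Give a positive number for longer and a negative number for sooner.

Critical path before the change: Venue→Invites→Cake→Photographer = 6+8+8+6 = 28 giving 28 weeks.
Since Invites is critical, the +3 change carries straight to that chain (now 31 weeks).
The critical path is still Venue→Invites→Cake→Photographer; finish is now 31 weeks.
Change in finish: 31 − 28 = +3 weeks.

3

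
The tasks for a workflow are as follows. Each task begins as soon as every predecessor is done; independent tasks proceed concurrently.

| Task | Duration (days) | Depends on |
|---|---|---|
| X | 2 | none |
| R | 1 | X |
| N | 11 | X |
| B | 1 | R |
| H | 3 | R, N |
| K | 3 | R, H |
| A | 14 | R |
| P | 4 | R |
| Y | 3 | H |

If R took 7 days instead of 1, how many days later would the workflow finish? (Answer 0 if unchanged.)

The binding path is X→N→H→K = 2+11+3+3 = 19; finish at 19 days.
The longest path through R is only 17 days, so R has float 2.
New critical path: X→R→A = 2+7+14 = 23 ⇒ 23 days.
Change in finish: 23 − 19 = +4 days.

4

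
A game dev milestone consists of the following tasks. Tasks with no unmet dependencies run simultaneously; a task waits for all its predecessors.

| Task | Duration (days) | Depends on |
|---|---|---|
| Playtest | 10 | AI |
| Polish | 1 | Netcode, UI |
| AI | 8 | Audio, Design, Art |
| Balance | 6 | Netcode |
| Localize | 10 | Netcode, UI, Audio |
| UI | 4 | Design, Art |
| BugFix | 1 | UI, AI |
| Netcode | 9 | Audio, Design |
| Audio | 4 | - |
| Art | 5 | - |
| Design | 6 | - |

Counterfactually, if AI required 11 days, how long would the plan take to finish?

27

Baseline: Design→Netcode→Localize = 6+9+10 = 25 → 25 days.
The longest path through AI is only 24 days, so AI has float 1.
New critical path: Design→AI→Playtest = 6+11+10 = 27 ⇒ 27 days.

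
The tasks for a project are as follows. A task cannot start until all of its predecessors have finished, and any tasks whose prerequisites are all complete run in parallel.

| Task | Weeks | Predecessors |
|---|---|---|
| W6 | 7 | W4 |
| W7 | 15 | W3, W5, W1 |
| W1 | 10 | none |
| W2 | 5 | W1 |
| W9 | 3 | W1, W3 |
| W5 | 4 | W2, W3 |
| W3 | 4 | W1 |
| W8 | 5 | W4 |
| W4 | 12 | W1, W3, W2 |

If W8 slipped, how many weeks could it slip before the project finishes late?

The longest chain is W1→W2→W4→W6 = 10+5+12+7 = 34; overall finish 34 weeks.
The longest chain containing W8 totals 32 weeks.
So W8 can slip 34 − 32 = 2 weeks.

2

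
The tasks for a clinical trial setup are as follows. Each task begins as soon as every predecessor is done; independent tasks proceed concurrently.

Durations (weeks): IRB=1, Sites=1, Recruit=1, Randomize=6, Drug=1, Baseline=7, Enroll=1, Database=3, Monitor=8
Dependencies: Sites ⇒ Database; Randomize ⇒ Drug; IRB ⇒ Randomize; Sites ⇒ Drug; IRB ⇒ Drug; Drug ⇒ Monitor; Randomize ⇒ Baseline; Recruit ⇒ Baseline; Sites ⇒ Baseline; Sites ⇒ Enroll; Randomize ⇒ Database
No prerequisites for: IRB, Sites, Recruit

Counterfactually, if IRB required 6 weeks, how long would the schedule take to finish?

21

Actual critical path: IRB→Randomize→Drug→Monitor = 1+6+1+8 = 16 ⇒ 16 weeks.
IRB is on the critical path; changing it to 6 makes that path 21 weeks.
The critical path is still IRB→Randomize→Drug→Monitor; finish is now 21 weeks.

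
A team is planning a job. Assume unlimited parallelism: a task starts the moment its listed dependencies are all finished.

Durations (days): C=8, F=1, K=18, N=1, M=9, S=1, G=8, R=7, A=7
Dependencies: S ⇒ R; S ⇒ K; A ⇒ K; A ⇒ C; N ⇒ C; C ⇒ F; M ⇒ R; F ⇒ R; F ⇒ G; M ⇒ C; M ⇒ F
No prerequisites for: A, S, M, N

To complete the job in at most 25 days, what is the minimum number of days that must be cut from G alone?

Current finish: 26 days; target: 25.
G is on every critical path, so each day cut from G cuts the finish by one (this holds down to a finish of 25).
Need 26 − 25 = 1 day off G → G becomes 7 days, finish becomes 25.

1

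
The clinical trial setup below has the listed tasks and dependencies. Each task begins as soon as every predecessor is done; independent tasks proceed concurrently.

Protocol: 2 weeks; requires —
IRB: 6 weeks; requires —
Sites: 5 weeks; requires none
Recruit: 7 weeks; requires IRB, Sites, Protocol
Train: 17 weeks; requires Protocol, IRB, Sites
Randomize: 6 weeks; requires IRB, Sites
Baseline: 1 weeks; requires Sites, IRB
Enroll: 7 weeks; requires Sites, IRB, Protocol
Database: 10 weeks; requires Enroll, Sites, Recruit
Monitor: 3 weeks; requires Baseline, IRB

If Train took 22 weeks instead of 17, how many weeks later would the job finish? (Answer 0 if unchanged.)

Actual critical path: IRB→Train = 6+17 = 23 ⇒ 23 weeks.
Train is on the critical path; changing it to 22 makes that path 28 weeks.
That remains the longest chain; total 28 weeks.
Change in finish: 28 − 23 = +5 weeks.

5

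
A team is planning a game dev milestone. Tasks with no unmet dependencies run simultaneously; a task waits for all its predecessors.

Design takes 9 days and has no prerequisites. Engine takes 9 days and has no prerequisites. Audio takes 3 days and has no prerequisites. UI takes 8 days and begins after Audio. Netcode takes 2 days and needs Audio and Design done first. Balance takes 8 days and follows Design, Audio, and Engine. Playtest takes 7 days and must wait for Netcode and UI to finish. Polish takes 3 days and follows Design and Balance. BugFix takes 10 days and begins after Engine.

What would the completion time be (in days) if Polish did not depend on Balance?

Before: longest chain Design→Balance→Polish = 9+8+3 = 20, finish 20.
Without Balance→Polish, Polish's earliest start moves from 17 to 9.
New critical path: Engine→BugFix = 9+10 = 19 ⇒ 19 days.

19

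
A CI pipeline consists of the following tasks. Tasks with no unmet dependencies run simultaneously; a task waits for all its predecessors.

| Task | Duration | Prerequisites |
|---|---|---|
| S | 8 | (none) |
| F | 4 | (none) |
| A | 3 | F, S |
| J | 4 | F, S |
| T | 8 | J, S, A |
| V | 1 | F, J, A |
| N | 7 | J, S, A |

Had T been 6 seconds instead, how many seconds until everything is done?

19

As given, the longest chain is S→J→T = 8+4+8 = 20, so the finish is 20 seconds.
Since T is critical, the -2 change carries straight to that chain (now 18 seconds).
The binding chain switches to S→J→N = 8+4+7 = 19; finish 19 seconds.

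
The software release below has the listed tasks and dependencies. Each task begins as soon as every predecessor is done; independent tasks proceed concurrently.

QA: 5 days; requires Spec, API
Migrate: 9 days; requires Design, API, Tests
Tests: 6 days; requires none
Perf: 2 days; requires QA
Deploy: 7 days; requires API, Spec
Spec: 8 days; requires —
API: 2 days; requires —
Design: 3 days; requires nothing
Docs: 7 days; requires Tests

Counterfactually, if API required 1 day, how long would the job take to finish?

15

The binding path is Spec→Deploy = 8+7 = 15; finish at 15 days.
API has 4 days of float (longest path through it is 11).
The critical path is still Spec→Deploy; finish is now 15 days.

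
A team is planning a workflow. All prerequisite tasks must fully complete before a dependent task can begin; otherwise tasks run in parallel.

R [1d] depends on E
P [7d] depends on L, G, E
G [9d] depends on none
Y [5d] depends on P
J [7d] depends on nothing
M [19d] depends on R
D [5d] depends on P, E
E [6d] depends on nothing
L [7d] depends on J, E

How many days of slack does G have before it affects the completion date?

Critical path: J→L→P→Y = 7+7+7+5 = 26, so the finish is 26 days.
G finishes as early as 9 and must finish by 14.
Slack of G = 5 − 0 = 5 days.

5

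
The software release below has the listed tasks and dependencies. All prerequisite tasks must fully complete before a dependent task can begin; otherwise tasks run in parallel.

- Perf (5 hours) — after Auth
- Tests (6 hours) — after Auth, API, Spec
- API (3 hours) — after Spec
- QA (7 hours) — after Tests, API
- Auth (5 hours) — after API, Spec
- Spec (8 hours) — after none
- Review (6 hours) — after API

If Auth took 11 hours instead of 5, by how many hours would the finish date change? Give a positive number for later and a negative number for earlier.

As given, the longest chain is Spec→API→Auth→Tests→QA = 8+3+5+6+7 = 29, so the finish is 29 hours.
Auth lies on that path, so at 11 hours the path becomes 35 hours.
That remains the longest chain; total 35 hours.
Change in finish: 35 − 29 = +6 hours.

6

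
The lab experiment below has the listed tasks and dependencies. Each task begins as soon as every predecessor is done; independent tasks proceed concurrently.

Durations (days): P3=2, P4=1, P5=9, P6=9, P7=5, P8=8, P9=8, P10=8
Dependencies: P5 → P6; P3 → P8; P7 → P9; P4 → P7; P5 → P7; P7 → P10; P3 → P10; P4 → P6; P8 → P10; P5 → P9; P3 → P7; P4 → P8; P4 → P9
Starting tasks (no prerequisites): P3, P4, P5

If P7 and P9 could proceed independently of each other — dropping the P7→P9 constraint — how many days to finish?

Before: longest chain P5→P7→P9 = 9+5+8 = 22, finish 22.
Without P7→P9, P9's earliest start moves from 14 to 9.
New critical path: P5→P7→P10 = 9+5+8 = 22 ⇒ 22 days.

22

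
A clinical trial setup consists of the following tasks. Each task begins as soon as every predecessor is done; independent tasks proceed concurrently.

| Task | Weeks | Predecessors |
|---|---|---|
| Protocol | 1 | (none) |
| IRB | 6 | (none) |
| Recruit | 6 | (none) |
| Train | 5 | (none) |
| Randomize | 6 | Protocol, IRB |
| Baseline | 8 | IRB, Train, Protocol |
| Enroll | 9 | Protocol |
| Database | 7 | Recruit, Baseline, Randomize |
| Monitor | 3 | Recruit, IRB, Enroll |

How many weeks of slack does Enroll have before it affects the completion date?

IRB→Baseline→Database = 6+8+7 = 21 sets the makespan at 21 weeks.
Enroll finishes as early as 10 and must finish by 18.
Float = 21 − 13 = 8.

8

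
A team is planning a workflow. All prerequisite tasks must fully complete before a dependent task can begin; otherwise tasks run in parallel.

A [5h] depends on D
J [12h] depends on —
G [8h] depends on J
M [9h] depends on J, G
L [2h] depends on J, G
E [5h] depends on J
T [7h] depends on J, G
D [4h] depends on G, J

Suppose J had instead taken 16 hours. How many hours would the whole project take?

33

Critical path before the change: J→G→M = 12+8+9 = 29 giving 29 hours.
J is on the critical path; changing it to 16 makes that path 33 hours.
That remains the longest chain; total 33 hours.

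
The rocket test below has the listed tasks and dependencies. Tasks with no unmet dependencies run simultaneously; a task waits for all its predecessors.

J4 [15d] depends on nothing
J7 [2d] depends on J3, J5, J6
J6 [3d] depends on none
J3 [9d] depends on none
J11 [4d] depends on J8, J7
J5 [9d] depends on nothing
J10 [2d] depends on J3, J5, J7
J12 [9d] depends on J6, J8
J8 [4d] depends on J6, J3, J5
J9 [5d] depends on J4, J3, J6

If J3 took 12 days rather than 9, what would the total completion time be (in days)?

Critical path before the change: J3→J8→J12 = 9+4+9 = 22 giving 22 days.
Since J3 is critical, the +3 change carries straight to that chain (now 25 days).
The critical path is still J3→J8→J12; finish is now 25 days.

25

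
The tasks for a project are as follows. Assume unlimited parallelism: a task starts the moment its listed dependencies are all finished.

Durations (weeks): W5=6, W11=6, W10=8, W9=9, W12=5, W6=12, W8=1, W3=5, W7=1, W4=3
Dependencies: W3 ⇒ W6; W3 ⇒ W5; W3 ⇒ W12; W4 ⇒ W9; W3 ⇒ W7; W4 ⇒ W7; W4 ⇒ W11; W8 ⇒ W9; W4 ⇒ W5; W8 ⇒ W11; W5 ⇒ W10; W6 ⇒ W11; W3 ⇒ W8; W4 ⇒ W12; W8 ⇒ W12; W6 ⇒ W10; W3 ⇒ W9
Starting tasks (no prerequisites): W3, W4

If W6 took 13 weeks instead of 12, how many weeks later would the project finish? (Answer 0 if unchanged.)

1

The binding path is W3→W6→W10 = 5+12+8 = 25; finish at 25 weeks.
W6 lies on that path, so at 13 weeks the path becomes 26 weeks.
The critical path is still W3→W6→W10; finish is now 26 weeks.
Change in finish: 26 − 25 = +1 weeks.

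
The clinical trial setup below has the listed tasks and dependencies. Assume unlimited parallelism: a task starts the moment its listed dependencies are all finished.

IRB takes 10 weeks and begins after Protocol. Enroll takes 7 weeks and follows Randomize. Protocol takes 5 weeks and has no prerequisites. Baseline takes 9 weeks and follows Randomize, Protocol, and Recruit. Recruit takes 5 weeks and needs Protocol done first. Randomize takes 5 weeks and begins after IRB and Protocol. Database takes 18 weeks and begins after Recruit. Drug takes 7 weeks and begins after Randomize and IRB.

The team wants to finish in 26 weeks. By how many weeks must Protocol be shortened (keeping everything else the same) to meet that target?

3

Current finish: 29 weeks; target: 26.
Protocol is on every critical path, so each week cut from Protocol cuts the finish by one (this holds down to a finish of 25).
Need 29 − 26 = 3 weeks off Protocol → Protocol becomes 2 weeks, finish becomes 26.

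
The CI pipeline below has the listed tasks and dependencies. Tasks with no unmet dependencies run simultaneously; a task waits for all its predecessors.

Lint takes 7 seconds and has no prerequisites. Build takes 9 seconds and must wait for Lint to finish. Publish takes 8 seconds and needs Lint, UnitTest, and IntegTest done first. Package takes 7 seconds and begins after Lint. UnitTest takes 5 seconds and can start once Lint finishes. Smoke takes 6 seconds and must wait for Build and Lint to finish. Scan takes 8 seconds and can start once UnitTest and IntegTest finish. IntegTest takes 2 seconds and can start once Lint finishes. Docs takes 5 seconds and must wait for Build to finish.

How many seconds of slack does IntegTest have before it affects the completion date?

Critical path: Lint→Build→Smoke = 7+9+6 = 22, so the finish is 22 seconds.
Longest path through IntegTest: 17 seconds (earliest finish 9, latest finish 14).
So IntegTest can slip 14 − 9 = 5 seconds.

5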